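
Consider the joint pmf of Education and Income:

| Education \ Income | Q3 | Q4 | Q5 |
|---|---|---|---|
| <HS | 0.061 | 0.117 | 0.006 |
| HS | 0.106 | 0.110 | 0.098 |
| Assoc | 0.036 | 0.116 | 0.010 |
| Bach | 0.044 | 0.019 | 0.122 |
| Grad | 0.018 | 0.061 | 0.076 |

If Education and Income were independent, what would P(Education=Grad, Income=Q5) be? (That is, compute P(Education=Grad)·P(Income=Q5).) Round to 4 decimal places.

P(Education=Grad) = 0.018 + 0.061 + 0.076 = 0.155.
P(Income=Q5) = 0.006 + 0.098 + 0.010 + 0.122 + 0.076 = 0.312.
Product: 0.155 × 0.312 = 0.0484.

0.0484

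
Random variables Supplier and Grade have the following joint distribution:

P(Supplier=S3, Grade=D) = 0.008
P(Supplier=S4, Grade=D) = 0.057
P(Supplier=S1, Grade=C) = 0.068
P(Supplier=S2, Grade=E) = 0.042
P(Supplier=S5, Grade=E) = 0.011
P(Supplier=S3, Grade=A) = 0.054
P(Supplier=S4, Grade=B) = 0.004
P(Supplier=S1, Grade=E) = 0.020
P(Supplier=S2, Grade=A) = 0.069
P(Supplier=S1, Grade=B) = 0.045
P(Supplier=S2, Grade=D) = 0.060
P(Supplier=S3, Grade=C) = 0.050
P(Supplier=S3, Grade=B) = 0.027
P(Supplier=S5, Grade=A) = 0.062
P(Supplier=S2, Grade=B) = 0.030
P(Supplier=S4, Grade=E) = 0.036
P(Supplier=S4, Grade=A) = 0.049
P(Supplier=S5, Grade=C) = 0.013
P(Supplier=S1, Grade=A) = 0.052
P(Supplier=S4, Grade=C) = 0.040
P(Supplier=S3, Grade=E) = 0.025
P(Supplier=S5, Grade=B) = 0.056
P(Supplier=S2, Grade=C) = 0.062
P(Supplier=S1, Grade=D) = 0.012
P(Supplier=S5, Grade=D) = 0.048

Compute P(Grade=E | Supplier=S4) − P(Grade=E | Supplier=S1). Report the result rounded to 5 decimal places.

P(Supplier=S4) = 0.049 + 0.004 + 0.040 + 0.057 + 0.036 = 0.186; P(Grade=E | Supplier=S4) = 0.036/0.186 = 0.193548.
P(Supplier=S1) = 0.052 + 0.045 + 0.068 + 0.012 + 0.020 = 0.197; P(Grade=E | Supplier=S1) = 0.020/0.197 = 0.101523.
Difference = 0.09203.

0.09203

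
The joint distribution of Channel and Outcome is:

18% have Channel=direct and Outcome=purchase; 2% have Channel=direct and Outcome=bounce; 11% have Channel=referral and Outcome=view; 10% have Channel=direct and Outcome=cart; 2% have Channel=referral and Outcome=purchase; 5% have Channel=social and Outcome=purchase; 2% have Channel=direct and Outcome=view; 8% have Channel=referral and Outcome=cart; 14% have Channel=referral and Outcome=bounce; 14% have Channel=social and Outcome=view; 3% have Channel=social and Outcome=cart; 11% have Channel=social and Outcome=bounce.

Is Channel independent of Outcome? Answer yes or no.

no

P(Channel=direct) = 0.32 and P(Outcome=purchase) = 0.25, so their product is 0.0800, but P(Channel=direct, Outcome=purchase) = 0.18. Since these differ, Channel and Outcome are not independent.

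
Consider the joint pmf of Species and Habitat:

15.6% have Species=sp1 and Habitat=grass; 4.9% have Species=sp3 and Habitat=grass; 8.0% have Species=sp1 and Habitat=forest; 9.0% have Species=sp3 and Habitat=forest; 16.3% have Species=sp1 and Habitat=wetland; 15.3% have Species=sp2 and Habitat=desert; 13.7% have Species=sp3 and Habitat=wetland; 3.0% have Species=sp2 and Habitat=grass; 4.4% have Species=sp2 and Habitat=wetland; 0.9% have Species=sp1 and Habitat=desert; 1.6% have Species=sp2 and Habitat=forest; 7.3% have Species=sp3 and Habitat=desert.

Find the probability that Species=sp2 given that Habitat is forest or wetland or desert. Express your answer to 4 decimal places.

P(Habitat=forest) = 0.080 + 0.016 + 0.090 = 0.186.
P(Habitat=wetland) = 0.163 + 0.044 + 0.137 = 0.344.
P(Habitat=desert) = 0.009 + 0.153 + 0.073 = 0.235.
P(Habitat ∈ {forest, wetland, desert}) = 0.186 + 0.344 + 0.235 = 0.765; P(Species=sp2, Habitat ∈ {forest, wetland, desert}) = 0.016 + 0.044 + 0.153 = 0.213.
P(Species=sp2 | Habitat ∈ {forest, wetland, desert}) = 0.213/0.765 = 0.2784.

0.2784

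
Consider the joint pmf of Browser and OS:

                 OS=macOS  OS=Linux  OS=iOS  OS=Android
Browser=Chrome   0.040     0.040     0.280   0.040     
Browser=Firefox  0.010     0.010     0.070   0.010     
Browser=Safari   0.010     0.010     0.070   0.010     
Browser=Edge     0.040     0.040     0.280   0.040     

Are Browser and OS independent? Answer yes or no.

yes

Every cell satisfies P(Browser,OS) = P(Browser)·P(OS). For instance P(Browser=Edge) = 0.400, P(OS=Linux) = 0.100, and 0.400×0.100 = 0.040 matches the joint entry. So Browser and OS are independent.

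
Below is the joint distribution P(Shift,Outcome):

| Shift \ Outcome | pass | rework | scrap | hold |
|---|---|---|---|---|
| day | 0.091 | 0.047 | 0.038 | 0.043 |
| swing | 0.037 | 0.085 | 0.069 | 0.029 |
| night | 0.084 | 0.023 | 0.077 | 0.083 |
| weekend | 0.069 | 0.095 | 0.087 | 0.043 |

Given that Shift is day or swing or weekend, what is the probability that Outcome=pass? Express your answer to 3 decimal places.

0.269

P(Shift=day) = 0.091 + 0.047 + 0.038 + 0.043 = 0.219.
P(Shift=swing) = 0.037 + 0.085 + 0.069 + 0.029 = 0.220.
P(Shift=weekend) = 0.069 + 0.095 + 0.087 + 0.043 = 0.294.
P(Shift ∈ {day, swing, weekend}) = 0.219 + 0.220 + 0.294 = 0.733; P(Outcome=pass, Shift ∈ {day, swing, weekend}) = 0.091 + 0.037 + 0.069 = 0.197.
P(Outcome=pass | Shift ∈ {day, swing, weekend}) = 0.197/0.733 = 0.269.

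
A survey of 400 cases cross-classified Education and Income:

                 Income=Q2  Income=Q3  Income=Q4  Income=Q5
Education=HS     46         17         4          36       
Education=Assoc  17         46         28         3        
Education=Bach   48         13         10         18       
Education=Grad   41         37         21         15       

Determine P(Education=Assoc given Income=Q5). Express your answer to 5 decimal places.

0.04167

Total with Income=Q5: 36 + 3 + 18 + 15 = 72.
P(Education=Assoc | Income=Q5) = 3/72 = 0.04167.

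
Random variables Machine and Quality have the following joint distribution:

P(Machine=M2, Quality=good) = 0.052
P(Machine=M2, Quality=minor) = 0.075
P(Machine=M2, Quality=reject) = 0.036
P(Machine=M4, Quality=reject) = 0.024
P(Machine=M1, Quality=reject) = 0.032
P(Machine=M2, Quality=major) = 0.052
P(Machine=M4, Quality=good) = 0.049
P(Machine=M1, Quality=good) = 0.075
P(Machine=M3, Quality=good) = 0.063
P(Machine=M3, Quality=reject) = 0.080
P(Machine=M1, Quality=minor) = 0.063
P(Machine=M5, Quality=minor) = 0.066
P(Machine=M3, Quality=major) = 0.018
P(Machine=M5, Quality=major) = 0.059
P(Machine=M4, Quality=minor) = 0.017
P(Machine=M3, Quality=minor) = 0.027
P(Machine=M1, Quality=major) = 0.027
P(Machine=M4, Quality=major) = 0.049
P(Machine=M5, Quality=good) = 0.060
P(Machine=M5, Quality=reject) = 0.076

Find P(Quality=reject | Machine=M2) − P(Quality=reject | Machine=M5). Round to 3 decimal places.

-0.124

P(Machine=M2) = 0.052 + 0.075 + 0.052 + 0.036 = 0.215; P(Quality=reject | Machine=M2) = 0.036/0.215 = 0.1674.
P(Machine=M5) = 0.060 + 0.066 + 0.059 + 0.076 = 0.261; P(Quality=reject | Machine=M5) = 0.076/0.261 = 0.2912.
Difference = -0.124.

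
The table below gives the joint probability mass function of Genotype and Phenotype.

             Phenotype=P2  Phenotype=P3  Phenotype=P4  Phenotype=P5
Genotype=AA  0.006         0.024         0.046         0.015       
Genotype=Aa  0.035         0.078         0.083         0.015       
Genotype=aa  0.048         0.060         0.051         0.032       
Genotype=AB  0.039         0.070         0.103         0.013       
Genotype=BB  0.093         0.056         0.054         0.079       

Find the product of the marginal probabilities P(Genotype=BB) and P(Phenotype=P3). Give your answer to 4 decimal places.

0.0812

P(Genotype=BB) = 0.093 + 0.056 + 0.054 + 0.079 = 0.282.
P(Phenotype=P3) = 0.024 + 0.078 + 0.060 + 0.070 + 0.056 = 0.288.
Product: 0.282 × 0.288 = 0.0812.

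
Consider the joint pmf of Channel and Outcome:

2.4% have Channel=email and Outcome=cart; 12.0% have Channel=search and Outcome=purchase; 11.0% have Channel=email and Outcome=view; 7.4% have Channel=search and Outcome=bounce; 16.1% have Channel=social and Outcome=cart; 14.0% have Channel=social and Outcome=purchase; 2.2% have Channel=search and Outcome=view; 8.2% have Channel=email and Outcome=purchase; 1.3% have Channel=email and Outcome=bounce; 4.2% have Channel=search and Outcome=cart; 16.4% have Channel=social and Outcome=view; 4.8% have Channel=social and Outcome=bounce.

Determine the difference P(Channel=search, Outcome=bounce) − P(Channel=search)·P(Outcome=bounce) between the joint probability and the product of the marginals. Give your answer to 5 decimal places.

P(Channel=search) = 0.074 + 0.022 + 0.042 + 0.120 = 0.258.
P(Outcome=bounce) = 0.013 + 0.074 + 0.048 = 0.135.
P(Channel=search, Outcome=bounce) − P(Channel=search)P(Outcome=bounce) = 0.074 − 0.258×0.135 = 0.03917.

0.03917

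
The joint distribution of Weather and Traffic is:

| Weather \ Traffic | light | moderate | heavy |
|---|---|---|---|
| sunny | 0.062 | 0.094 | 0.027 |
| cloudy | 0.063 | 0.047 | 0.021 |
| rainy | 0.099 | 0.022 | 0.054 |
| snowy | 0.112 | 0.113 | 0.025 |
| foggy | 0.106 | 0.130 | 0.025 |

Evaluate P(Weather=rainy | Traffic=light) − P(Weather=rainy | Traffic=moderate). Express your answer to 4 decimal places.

P(Traffic=light) = 0.062 + 0.063 + 0.099 + 0.112 + 0.106 = 0.442; P(Weather=rainy | Traffic=light) = 0.099/0.442 = 0.22398.
P(Traffic=moderate) = 0.094 + 0.047 + 0.022 + 0.113 + 0.130 = 0.406; P(Weather=rainy | Traffic=moderate) = 0.022/0.406 = 0.05419.
Difference = 0.1698.

0.1698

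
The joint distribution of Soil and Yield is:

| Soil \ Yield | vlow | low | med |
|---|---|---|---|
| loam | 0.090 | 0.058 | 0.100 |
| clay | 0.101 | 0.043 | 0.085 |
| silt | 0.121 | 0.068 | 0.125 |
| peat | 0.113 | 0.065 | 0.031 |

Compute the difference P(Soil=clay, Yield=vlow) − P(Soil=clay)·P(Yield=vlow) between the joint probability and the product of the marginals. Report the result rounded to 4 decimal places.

0.0037

P(Soil=clay) = 0.101 + 0.043 + 0.085 = 0.229.
P(Yield=vlow) = 0.090 + 0.101 + 0.121 + 0.113 = 0.425.
P(Soil=clay, Yield=vlow) − P(Soil=clay)P(Yield=vlow) = 0.101 − 0.229×0.425 = 0.0037.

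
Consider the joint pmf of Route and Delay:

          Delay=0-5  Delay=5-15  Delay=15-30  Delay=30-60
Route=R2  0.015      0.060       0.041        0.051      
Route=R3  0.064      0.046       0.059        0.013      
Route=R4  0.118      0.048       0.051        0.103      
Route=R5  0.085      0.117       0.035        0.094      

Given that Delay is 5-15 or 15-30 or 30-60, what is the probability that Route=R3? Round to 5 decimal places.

P(Delay=5-15) = 0.060 + 0.046 + 0.048 + 0.117 = 0.271.
P(Delay=15-30) = 0.041 + 0.059 + 0.051 + 0.035 = 0.186.
P(Delay=30-60) = 0.051 + 0.013 + 0.103 + 0.094 = 0.261.
P(Delay ∈ {5-15, 15-30, 30-60}) = 0.271 + 0.186 + 0.261 = 0.718; P(Route=R3, Delay ∈ {5-15, 15-30, 30-60}) = 0.046 + 0.059 + 0.013 = 0.118.
P(Route=R3 | Delay ∈ {5-15, 15-30, 30-60}) = 0.118/0.718 = 0.16435.

0.16435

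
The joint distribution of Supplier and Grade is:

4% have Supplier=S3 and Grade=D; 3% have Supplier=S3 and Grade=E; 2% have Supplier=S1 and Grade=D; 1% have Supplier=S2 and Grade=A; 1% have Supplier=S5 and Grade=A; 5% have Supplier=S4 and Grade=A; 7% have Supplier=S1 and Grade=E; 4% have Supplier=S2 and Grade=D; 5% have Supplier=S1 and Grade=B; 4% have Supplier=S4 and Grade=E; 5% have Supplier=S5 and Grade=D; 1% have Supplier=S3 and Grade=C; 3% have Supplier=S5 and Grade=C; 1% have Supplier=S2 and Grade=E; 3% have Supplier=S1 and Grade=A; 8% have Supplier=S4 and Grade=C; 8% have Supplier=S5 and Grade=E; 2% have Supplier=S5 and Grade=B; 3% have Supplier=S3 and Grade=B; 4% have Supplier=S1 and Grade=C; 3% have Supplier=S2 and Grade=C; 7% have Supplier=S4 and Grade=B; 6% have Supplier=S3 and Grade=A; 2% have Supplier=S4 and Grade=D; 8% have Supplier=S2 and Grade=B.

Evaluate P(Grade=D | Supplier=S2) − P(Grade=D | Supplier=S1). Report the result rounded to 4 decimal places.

0.1401

P(Supplier=S2) = 0.01 + 0.08 + 0.03 + 0.04 + 0.01 = 0.17; P(Grade=D | Supplier=S2) = 0.04/0.17 = 0.23529.
P(Supplier=S1) = 0.03 + 0.05 + 0.04 + 0.02 + 0.07 = 0.21; P(Grade=D | Supplier=S1) = 0.02/0.21 = 0.09524.
Difference = 0.1401.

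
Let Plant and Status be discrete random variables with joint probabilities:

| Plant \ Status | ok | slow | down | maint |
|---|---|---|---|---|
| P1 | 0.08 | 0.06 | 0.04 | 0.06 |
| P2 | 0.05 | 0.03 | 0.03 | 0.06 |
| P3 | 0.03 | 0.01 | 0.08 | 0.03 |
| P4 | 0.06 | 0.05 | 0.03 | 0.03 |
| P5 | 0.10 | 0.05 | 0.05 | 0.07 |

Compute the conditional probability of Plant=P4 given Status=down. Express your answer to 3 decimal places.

P(Status=down) = 0.04 + 0.03 + 0.08 + 0.03 + 0.05 = 0.23.
P(Plant=P4 | Status=down) = 0.03/0.23 = 0.130.

0.130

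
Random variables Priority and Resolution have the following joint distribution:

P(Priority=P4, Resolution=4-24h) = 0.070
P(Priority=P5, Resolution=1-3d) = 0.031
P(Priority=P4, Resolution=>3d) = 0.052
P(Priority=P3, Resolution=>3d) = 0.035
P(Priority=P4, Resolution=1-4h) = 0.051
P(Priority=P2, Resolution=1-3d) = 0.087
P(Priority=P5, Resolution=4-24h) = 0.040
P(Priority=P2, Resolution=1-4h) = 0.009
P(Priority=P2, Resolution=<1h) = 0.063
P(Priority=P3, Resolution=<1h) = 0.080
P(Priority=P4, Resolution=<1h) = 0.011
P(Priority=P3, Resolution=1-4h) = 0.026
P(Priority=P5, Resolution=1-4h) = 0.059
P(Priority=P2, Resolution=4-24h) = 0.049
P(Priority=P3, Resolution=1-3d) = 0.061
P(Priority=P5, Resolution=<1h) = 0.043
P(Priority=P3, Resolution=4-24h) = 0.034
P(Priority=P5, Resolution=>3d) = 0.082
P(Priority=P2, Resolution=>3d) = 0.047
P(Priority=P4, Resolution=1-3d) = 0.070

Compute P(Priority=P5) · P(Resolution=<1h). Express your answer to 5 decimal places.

P(Priority=P5) = 0.043 + 0.059 + 0.040 + 0.031 + 0.082 = 0.255.
P(Resolution=<1h) = 0.063 + 0.080 + 0.011 + 0.043 = 0.197.
Product: 0.255 × 0.197 = 0.05024.

0.05024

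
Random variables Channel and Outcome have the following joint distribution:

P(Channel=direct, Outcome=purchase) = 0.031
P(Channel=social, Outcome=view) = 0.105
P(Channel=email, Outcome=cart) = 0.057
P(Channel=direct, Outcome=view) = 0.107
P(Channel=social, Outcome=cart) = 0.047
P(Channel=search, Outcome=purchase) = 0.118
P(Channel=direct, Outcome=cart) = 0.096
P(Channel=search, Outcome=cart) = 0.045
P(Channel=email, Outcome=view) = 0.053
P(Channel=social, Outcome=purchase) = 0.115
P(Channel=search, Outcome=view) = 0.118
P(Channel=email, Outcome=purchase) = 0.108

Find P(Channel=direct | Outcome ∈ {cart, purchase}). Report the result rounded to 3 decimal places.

0.206

P(Outcome=cart) = 0.057 + 0.045 + 0.047 + 0.096 = 0.245.
P(Outcome=purchase) = 0.108 + 0.118 + 0.115 + 0.031 = 0.372.
P(Outcome ∈ {cart, purchase}) = 0.245 + 0.372 = 0.617; P(Channel=direct, Outcome ∈ {cart, purchase}) = 0.096 + 0.031 = 0.127.
P(Channel=direct | Outcome ∈ {cart, purchase}) = 0.127/0.617 = 0.206.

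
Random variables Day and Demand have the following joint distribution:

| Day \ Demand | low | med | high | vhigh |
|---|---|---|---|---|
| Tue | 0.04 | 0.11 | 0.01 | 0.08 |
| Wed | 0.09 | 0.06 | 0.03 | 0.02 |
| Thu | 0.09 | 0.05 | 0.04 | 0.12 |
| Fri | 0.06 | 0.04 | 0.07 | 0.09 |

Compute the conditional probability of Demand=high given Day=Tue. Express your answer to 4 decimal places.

P(Day=Tue) = 0.04 + 0.11 + 0.01 + 0.08 = 0.24.
P(Demand=high | Day=Tue) = 0.01/0.24 = 0.0417.

0.0417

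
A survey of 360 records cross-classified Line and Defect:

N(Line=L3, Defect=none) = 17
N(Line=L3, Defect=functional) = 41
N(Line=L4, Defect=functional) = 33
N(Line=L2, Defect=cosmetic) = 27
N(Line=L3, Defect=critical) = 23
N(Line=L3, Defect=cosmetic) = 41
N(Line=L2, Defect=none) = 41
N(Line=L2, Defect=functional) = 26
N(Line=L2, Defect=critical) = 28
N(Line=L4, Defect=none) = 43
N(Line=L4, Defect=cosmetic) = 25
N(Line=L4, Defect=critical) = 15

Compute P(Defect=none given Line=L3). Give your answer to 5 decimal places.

Total with Line=L3: 17 + 41 + 41 + 23 = 122.
P(Defect=none | Line=L3) = 17/122 = 0.13934.

0.13934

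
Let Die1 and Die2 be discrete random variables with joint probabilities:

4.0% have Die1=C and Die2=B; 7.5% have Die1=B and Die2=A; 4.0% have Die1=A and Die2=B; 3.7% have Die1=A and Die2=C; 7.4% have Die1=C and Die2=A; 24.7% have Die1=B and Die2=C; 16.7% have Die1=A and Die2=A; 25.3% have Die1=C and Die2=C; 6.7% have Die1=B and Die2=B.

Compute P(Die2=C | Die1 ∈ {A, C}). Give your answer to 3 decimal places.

0.475

P(Die1=A) = 0.167 + 0.040 + 0.037 = 0.244.
P(Die1=C) = 0.074 + 0.040 + 0.253 = 0.367.
P(Die1 ∈ {A, C}) = 0.244 + 0.367 = 0.611; P(Die2=C, Die1 ∈ {A, C}) = 0.037 + 0.253 = 0.290.
P(Die2=C | Die1 ∈ {A, C}) = 0.290/0.611 = 0.475.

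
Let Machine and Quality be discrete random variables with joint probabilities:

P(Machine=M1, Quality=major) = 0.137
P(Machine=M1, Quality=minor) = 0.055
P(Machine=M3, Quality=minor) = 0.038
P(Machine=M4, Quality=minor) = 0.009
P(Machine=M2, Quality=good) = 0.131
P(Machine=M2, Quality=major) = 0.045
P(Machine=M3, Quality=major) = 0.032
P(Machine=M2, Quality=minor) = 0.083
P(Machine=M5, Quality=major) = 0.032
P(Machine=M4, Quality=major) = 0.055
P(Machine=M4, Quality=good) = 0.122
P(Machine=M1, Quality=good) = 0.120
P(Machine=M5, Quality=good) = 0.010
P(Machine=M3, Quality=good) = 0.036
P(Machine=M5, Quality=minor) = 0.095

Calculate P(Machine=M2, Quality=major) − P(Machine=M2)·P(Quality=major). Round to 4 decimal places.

P(Machine=M2) = 0.131 + 0.083 + 0.045 = 0.259.
P(Quality=major) = 0.137 + 0.045 + 0.032 + 0.055 + 0.032 = 0.301.
P(Machine=M2, Quality=major) − P(Machine=M2)P(Quality=major) = 0.045 − 0.259×0.301 = -0.0330.

-0.0330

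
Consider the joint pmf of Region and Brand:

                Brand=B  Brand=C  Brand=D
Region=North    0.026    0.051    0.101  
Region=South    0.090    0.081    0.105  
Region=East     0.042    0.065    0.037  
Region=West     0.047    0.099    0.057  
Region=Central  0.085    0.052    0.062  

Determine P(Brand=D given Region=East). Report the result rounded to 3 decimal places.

P(Region=East) = 0.042 + 0.065 + 0.037 = 0.144.
P(Brand=D | Region=East) = 0.037/0.144 = 0.257.

0.257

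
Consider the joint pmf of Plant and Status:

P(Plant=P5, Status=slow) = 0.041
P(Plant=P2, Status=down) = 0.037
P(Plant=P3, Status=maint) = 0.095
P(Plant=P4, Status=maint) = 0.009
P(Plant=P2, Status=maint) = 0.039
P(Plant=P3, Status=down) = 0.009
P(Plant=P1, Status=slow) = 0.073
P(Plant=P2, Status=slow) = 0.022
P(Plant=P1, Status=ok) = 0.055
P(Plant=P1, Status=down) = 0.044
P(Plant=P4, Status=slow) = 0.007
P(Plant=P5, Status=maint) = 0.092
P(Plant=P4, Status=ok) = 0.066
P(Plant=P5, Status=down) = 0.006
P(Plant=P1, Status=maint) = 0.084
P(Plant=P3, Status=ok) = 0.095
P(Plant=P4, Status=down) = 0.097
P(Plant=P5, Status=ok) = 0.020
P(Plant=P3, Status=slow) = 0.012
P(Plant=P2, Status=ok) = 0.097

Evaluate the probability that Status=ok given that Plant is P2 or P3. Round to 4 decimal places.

0.4729

P(Plant=P2) = 0.097 + 0.022 + 0.037 + 0.039 = 0.195.
P(Plant=P3) = 0.095 + 0.012 + 0.009 + 0.095 = 0.211.
P(Plant ∈ {P2, P3}) = 0.195 + 0.211 = 0.406; P(Status=ok, Plant ∈ {P2, P3}) = 0.097 + 0.095 = 0.192.
P(Status=ok | Plant ∈ {P2, P3}) = 0.192/0.406 = 0.4729.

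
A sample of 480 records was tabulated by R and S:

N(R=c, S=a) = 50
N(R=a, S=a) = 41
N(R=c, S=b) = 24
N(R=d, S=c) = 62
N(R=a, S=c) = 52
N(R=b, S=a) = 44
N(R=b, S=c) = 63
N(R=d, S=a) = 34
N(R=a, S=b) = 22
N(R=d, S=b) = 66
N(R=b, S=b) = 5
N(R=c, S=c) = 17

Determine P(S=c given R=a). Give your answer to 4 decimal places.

0.4522

Total with R=a: 41 + 22 + 52 = 115.
P(S=c | R=a) = 52/115 = 0.4522.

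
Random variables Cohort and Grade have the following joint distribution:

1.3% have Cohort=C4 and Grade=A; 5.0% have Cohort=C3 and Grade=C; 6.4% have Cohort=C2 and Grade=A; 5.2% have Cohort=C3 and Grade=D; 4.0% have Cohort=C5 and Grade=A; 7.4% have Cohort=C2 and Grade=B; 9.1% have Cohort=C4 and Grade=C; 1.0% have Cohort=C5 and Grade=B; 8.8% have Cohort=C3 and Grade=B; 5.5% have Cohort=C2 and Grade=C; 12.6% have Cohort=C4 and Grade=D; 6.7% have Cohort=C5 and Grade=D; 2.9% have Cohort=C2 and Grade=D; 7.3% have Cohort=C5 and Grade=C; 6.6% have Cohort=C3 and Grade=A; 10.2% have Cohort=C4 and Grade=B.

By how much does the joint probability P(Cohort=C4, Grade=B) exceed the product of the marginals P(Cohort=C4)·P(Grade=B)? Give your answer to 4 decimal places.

0.0110

P(Cohort=C4) = 0.013 + 0.102 + 0.091 + 0.126 = 0.332.
P(Grade=B) = 0.074 + 0.088 + 0.102 + 0.010 = 0.274.
P(Cohort=C4, Grade=B) − P(Cohort=C4)P(Grade=B) = 0.102 − 0.332×0.274 = 0.0110.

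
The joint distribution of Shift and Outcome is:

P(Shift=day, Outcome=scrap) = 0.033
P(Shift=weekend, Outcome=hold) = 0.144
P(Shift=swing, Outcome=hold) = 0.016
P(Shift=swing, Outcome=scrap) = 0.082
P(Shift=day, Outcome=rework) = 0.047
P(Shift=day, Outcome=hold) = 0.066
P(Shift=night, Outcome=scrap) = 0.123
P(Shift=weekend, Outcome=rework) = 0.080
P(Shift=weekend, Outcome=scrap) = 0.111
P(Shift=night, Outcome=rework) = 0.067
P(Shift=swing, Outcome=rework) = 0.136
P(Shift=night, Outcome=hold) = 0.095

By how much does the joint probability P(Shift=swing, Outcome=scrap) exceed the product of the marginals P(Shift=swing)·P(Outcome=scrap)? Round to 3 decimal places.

0.000

P(Shift=swing) = 0.136 + 0.082 + 0.016 = 0.234.
P(Outcome=scrap) = 0.033 + 0.082 + 0.123 + 0.111 = 0.349.
P(Shift=swing, Outcome=scrap) − P(Shift=swing)P(Outcome=scrap) = 0.082 − 0.234×0.349 = 0.000.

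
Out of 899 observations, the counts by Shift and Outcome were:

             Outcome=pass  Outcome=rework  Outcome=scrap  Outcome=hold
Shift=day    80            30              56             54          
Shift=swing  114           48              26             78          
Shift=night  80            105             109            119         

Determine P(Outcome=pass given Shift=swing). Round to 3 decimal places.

0.429

Total with Shift=swing: 114 + 48 + 26 + 78 = 266.
P(Outcome=pass | Shift=swing) = 114/266 = 0.429.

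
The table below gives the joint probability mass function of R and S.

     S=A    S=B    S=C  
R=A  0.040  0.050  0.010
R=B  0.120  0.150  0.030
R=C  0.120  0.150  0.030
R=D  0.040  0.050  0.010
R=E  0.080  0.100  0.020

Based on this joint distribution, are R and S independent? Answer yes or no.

Every cell satisfies P(R,S) = P(R)·P(S). For instance P(R=A) = 0.100, P(S=B) = 0.500, and 0.100×0.500 = 0.050 matches the joint entry. So R and S are independent.

yes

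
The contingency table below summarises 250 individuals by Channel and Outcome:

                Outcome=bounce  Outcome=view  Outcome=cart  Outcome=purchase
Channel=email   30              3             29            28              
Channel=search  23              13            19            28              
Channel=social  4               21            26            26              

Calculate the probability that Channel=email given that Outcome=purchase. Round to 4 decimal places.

Total with Outcome=purchase: 28 + 28 + 26 = 82.
P(Channel=email | Outcome=purchase) = 28/82 = 0.3415.

0.3415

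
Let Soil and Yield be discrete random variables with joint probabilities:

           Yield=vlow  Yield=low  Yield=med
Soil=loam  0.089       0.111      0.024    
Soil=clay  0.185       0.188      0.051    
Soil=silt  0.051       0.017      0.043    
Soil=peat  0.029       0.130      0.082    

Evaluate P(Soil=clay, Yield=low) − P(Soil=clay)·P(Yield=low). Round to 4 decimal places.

P(Soil=clay) = 0.185 + 0.188 + 0.051 = 0.424.
P(Yield=low) = 0.111 + 0.188 + 0.017 + 0.130 = 0.446.
P(Soil=clay, Yield=low) − P(Soil=clay)P(Yield=low) = 0.188 − 0.424×0.446 = -0.0011.

-0.0011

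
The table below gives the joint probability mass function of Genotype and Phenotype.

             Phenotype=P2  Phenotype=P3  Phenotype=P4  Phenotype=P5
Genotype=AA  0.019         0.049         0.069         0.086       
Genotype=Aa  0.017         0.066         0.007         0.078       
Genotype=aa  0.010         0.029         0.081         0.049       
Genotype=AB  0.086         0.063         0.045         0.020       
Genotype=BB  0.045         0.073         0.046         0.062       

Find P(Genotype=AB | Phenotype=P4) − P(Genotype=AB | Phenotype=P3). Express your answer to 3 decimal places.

-0.044

P(Phenotype=P4) = 0.069 + 0.007 + 0.081 + 0.045 + 0.046 = 0.248; P(Genotype=AB | Phenotype=P4) = 0.045/0.248 = 0.1815.
P(Phenotype=P3) = 0.049 + 0.066 + 0.029 + 0.063 + 0.073 = 0.280; P(Genotype=AB | Phenotype=P3) = 0.063/0.280 = 0.2250.
Difference = -0.044.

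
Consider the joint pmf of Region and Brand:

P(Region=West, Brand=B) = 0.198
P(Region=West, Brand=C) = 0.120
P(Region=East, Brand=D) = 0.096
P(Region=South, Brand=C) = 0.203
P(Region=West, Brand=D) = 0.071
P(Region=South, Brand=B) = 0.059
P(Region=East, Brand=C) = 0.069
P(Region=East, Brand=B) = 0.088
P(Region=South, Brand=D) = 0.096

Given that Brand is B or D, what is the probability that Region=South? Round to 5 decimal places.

P(Brand=B) = 0.059 + 0.088 + 0.198 = 0.345.
P(Brand=D) = 0.096 + 0.096 + 0.071 = 0.263.
P(Brand ∈ {B, D}) = 0.345 + 0.263 = 0.608; P(Region=South, Brand ∈ {B, D}) = 0.059 + 0.096 = 0.155.
P(Region=South | Brand ∈ {B, D}) = 0.155/0.608 = 0.25493.

0.25493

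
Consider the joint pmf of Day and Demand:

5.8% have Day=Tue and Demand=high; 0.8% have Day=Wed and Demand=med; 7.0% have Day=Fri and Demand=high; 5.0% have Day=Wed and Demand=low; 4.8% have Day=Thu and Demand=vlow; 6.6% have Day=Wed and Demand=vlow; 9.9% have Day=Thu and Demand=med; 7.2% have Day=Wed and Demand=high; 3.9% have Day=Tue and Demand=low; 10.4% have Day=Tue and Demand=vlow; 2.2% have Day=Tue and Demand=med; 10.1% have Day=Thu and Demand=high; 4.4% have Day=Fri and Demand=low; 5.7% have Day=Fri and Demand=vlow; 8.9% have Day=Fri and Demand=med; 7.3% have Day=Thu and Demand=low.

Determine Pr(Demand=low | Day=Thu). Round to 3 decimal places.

0.227

P(Day=Thu) = 0.048 + 0.073 + 0.099 + 0.101 = 0.321.
P(Demand=low | Day=Thu) = 0.073/0.321 = 0.227.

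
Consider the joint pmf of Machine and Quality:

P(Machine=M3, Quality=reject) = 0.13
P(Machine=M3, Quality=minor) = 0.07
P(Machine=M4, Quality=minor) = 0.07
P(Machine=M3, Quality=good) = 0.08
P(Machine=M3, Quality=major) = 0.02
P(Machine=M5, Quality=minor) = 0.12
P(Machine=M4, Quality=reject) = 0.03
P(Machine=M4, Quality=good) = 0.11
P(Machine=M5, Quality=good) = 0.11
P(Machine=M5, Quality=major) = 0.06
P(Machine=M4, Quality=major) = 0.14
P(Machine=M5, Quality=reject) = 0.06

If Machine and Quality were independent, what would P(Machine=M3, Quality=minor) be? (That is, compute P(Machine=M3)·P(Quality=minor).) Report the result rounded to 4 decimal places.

0.0780

P(Machine=M3) = 0.08 + 0.07 + 0.02 + 0.13 = 0.30.
P(Quality=minor) = 0.07 + 0.07 + 0.12 = 0.26.
Product: 0.30 × 0.26 = 0.0780.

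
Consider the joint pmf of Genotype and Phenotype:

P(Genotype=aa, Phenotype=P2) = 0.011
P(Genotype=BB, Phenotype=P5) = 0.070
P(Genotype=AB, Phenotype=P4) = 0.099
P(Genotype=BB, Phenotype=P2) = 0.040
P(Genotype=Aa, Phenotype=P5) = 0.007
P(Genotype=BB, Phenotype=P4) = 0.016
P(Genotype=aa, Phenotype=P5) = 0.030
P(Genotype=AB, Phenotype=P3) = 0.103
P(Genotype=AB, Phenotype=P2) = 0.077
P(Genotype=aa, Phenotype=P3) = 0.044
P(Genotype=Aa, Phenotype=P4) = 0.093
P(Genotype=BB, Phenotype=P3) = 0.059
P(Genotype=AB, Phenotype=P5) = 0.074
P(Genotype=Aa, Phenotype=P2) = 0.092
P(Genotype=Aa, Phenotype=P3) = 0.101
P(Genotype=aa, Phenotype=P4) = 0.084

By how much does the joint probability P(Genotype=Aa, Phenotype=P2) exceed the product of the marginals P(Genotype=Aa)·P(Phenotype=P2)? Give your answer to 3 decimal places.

P(Genotype=Aa) = 0.092 + 0.101 + 0.093 + 0.007 = 0.293.
P(Phenotype=P2) = 0.092 + 0.011 + 0.077 + 0.040 = 0.220.
P(Genotype=Aa, Phenotype=P2) − P(Genotype=Aa)P(Phenotype=P2) = 0.092 − 0.293×0.220 = 0.028.

0.028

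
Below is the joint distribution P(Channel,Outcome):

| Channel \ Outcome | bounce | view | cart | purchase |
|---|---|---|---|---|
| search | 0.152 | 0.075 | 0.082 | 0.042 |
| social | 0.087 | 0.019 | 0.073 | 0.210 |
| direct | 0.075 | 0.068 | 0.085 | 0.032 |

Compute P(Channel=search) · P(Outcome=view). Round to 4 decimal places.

0.0569

P(Channel=search) = 0.152 + 0.075 + 0.082 + 0.042 = 0.351.
P(Outcome=view) = 0.075 + 0.019 + 0.068 = 0.162.
Product: 0.351 × 0.162 = 0.0569.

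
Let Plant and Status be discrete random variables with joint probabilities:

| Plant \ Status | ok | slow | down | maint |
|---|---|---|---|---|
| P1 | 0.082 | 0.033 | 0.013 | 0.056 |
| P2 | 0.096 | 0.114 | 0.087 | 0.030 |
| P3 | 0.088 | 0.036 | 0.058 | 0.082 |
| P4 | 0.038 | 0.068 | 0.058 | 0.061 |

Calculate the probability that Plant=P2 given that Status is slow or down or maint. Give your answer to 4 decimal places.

0.3319

P(Status=slow) = 0.033 + 0.114 + 0.036 + 0.068 = 0.251.
P(Status=down) = 0.013 + 0.087 + 0.058 + 0.058 = 0.216.
P(Status=maint) = 0.056 + 0.030 + 0.082 + 0.061 = 0.229.
P(Status ∈ {slow, down, maint}) = 0.251 + 0.216 + 0.229 = 0.696; P(Plant=P2, Status ∈ {slow, down, maint}) = 0.114 + 0.087 + 0.030 = 0.231.
P(Plant=P2 | Status ∈ {slow, down, maint}) = 0.231/0.696 = 0.3319.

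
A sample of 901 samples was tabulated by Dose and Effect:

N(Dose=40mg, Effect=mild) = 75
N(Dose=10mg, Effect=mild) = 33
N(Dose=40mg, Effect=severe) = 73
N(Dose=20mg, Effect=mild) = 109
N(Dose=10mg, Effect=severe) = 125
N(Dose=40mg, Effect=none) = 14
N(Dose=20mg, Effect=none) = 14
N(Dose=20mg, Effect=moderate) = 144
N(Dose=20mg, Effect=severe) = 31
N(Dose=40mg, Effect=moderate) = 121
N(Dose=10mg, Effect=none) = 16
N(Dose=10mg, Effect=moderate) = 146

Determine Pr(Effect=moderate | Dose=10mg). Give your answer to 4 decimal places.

0.4563

Total with Dose=10mg: 16 + 33 + 146 + 125 = 320.
P(Effect=moderate | Dose=10mg) = 146/320 = 0.4563.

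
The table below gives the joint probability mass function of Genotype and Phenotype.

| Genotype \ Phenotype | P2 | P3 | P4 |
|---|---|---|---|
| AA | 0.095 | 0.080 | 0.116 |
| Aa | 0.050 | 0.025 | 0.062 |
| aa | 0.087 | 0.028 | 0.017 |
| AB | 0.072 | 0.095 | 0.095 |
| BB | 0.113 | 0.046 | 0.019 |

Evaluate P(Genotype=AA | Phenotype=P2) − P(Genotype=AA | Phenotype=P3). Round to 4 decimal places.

-0.0642

P(Phenotype=P2) = 0.095 + 0.050 + 0.087 + 0.072 + 0.113 = 0.417; P(Genotype=AA | Phenotype=P2) = 0.095/0.417 = 0.22782.
P(Phenotype=P3) = 0.080 + 0.025 + 0.028 + 0.095 + 0.046 = 0.274; P(Genotype=AA | Phenotype=P3) = 0.080/0.274 = 0.29197.
Difference = -0.0642.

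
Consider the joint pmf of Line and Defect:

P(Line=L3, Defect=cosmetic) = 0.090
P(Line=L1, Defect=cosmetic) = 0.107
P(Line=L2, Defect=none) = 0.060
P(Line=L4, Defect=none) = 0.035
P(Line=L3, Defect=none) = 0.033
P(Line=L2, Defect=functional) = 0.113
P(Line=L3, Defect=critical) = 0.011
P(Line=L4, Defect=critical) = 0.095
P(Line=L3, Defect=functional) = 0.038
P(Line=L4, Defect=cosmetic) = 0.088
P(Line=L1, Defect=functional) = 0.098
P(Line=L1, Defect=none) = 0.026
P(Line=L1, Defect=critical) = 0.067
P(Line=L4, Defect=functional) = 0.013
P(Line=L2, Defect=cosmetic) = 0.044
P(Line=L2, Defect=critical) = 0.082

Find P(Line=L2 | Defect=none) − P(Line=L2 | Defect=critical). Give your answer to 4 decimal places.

P(Defect=none) = 0.026 + 0.060 + 0.033 + 0.035 = 0.154; P(Line=L2 | Defect=none) = 0.060/0.154 = 0.38961.
P(Defect=critical) = 0.067 + 0.082 + 0.011 + 0.095 = 0.255; P(Line=L2 | Defect=critical) = 0.082/0.255 = 0.32157.
Difference = 0.0680.

0.0680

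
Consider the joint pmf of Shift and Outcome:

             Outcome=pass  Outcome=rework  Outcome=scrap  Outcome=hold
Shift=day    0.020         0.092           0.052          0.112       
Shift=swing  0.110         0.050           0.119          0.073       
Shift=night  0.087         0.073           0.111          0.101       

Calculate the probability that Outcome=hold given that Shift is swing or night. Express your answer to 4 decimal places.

P(Shift=swing) = 0.110 + 0.050 + 0.119 + 0.073 = 0.352.
P(Shift=night) = 0.087 + 0.073 + 0.111 + 0.101 = 0.372.
P(Shift ∈ {swing, night}) = 0.352 + 0.372 = 0.724; P(Outcome=hold, Shift ∈ {swing, night}) = 0.073 + 0.101 = 0.174.
P(Outcome=hold | Shift ∈ {swing, night}) = 0.174/0.724 = 0.2403.

0.2403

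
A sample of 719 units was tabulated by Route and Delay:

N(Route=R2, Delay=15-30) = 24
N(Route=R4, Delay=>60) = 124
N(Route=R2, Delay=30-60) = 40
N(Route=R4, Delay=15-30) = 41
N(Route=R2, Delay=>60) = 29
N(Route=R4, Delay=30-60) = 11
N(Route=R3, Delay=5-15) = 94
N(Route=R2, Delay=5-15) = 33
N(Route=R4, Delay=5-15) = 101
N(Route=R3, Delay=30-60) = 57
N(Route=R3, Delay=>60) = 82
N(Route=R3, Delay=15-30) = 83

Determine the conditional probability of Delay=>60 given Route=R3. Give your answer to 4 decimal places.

Total with Route=R3: 94 + 83 + 57 + 82 = 316.
P(Delay=>60 | Route=R3) = 82/316 = 0.2595.

0.2595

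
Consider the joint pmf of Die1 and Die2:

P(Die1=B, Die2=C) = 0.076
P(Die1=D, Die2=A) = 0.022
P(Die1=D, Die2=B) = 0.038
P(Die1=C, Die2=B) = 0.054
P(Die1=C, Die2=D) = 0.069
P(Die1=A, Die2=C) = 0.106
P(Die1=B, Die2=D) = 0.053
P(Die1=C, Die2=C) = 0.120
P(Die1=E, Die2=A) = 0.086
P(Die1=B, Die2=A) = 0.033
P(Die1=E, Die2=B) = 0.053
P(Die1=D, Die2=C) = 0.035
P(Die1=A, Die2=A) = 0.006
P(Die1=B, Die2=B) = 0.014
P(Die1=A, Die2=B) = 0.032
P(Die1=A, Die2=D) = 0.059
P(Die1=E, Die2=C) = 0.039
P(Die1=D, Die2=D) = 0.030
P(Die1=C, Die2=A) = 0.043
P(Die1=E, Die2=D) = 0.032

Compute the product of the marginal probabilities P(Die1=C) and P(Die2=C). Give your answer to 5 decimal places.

0.10754

P(Die1=C) = 0.043 + 0.054 + 0.120 + 0.069 = 0.286.
P(Die2=C) = 0.106 + 0.076 + 0.120 + 0.035 + 0.039 = 0.376.
Product: 0.286 × 0.376 = 0.10754.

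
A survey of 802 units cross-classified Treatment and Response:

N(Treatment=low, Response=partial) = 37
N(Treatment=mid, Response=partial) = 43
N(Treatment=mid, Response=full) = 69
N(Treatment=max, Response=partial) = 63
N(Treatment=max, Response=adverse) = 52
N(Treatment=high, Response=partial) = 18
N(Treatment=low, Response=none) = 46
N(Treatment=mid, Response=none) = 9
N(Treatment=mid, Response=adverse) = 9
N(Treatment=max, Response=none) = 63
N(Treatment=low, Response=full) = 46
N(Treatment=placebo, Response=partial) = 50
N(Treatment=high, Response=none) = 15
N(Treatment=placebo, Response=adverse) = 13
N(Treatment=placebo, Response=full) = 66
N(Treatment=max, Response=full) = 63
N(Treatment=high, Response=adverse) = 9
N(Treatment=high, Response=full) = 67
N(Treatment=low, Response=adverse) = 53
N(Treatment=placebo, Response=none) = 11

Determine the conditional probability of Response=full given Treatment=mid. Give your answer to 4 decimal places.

Total with Treatment=mid: 9 + 43 + 69 + 9 = 130.
P(Response=full | Treatment=mid) = 69/130 = 0.5308.

0.5308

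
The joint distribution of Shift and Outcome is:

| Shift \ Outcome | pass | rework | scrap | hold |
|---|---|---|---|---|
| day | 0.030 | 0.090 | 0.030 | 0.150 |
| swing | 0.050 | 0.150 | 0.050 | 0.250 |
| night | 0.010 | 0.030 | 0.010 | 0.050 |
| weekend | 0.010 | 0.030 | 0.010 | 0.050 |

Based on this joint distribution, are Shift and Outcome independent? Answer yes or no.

Every cell satisfies P(Shift,Outcome) = P(Shift)·P(Outcome). For instance P(Shift=day) = 0.300, P(Outcome=scrap) = 0.100, and 0.300×0.100 = 0.030 matches the joint entry. So Shift and Outcome are independent.

yes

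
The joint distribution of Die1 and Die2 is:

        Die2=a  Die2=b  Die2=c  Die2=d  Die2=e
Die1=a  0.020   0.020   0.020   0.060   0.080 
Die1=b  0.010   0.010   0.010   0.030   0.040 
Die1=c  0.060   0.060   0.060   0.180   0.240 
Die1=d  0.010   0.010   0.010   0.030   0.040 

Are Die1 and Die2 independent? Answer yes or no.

Every cell satisfies P(Die1,Die2) = P(Die1)·P(Die2). For instance P(Die1=b) = 0.100, P(Die2=c) = 0.100, and 0.100×0.100 = 0.010 matches the joint entry. So Die1 and Die2 are independent.

yes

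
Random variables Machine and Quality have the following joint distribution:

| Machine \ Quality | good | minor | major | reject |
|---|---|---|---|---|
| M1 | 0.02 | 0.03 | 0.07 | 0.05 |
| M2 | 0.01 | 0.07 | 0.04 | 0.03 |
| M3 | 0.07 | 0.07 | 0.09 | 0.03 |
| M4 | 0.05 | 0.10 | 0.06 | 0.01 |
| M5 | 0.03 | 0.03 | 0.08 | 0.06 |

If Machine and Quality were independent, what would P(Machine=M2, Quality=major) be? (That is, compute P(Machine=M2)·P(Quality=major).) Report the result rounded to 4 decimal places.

P(Machine=M2) = 0.01 + 0.07 + 0.04 + 0.03 = 0.15.
P(Quality=major) = 0.07 + 0.04 + 0.09 + 0.06 + 0.08 = 0.34.
Product: 0.15 × 0.34 = 0.0510.

0.0510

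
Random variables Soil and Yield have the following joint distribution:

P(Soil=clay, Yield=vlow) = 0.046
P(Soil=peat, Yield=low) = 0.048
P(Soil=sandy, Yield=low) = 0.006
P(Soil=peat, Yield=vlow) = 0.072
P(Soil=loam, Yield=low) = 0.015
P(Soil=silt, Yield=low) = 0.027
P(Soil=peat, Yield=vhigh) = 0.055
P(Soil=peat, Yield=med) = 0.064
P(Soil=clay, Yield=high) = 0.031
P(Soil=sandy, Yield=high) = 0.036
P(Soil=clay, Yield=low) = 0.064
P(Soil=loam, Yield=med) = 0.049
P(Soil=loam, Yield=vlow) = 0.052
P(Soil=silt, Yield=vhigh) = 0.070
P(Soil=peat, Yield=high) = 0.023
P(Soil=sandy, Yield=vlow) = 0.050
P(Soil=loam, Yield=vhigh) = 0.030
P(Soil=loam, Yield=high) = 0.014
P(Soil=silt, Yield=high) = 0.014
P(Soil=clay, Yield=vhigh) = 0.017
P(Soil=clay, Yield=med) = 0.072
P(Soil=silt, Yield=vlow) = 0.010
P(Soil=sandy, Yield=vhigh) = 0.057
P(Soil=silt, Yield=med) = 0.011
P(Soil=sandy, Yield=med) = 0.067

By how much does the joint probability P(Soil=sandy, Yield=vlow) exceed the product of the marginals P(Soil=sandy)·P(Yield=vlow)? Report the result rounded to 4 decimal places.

P(Soil=sandy) = 0.050 + 0.006 + 0.067 + 0.036 + 0.057 = 0.216.
P(Yield=vlow) = 0.050 + 0.052 + 0.046 + 0.010 + 0.072 = 0.230.
P(Soil=sandy, Yield=vlow) − P(Soil=sandy)P(Yield=vlow) = 0.050 − 0.216×0.230 = 0.0003.

0.0003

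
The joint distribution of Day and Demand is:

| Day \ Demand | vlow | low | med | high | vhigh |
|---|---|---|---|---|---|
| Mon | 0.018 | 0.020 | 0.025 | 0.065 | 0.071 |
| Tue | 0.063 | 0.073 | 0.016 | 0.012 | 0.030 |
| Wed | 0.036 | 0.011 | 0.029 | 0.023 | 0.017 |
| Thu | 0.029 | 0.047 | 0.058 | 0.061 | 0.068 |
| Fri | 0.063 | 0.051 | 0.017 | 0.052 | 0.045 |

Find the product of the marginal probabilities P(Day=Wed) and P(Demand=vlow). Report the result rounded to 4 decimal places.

P(Day=Wed) = 0.036 + 0.011 + 0.029 + 0.023 + 0.017 = 0.116.
P(Demand=vlow) = 0.018 + 0.063 + 0.036 + 0.029 + 0.063 = 0.209.
Product: 0.116 × 0.209 = 0.0242.

0.0242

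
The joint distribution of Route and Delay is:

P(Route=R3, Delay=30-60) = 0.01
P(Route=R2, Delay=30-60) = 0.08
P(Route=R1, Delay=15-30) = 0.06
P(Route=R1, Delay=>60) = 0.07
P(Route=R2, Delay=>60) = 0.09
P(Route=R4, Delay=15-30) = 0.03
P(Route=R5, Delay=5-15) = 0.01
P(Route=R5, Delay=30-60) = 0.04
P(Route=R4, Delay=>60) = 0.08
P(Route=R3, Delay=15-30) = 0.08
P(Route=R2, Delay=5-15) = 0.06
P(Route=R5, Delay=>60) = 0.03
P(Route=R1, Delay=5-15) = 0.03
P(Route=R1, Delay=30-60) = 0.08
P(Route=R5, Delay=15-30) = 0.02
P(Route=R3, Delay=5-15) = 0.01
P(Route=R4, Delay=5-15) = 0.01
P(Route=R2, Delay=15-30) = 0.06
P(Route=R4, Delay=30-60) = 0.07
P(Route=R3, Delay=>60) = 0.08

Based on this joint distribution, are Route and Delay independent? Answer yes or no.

no

P(Route=R3) = 0.18 and P(Delay=30-60) = 0.28, so their product is 0.0504, but P(Route=R3, Delay=30-60) = 0.01. Since these differ, Route and Delay are not independent.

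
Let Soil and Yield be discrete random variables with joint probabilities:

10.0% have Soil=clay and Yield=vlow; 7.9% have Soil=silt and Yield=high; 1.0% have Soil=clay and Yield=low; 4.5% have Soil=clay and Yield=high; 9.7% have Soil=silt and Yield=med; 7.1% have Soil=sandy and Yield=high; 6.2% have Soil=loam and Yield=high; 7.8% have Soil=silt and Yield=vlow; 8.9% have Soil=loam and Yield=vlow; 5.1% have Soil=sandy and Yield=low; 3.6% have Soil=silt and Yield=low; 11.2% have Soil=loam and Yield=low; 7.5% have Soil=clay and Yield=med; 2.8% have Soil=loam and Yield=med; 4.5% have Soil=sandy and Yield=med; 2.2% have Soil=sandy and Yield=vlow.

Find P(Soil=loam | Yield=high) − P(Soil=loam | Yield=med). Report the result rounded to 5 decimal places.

0.12696

P(Yield=high) = 0.071 + 0.062 + 0.045 + 0.079 = 0.257; P(Soil=loam | Yield=high) = 0.062/0.257 = 0.241245.
P(Yield=med) = 0.045 + 0.028 + 0.075 + 0.097 = 0.245; P(Soil=loam | Yield=med) = 0.028/0.245 = 0.114286.
Difference = 0.12696.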